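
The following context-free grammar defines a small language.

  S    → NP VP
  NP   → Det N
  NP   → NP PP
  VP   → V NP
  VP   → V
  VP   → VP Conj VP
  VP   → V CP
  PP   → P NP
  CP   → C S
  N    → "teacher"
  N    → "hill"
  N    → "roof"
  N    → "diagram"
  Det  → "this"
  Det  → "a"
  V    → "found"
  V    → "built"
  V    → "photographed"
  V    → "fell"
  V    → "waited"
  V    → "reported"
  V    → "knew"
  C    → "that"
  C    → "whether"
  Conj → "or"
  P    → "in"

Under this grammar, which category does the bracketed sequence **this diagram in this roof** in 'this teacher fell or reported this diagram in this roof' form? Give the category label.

NP

[S [NP [Det this] [N teacher]] [VP [VP [V fell]] [Conj or] [VP [V reported] [NP [NP [Det this] [N diagram]] [PP [P in] [NP [Det this] [N roof]]]]]]]
The span 'this diagram in this roof' is the NP node built by NP → NP PP.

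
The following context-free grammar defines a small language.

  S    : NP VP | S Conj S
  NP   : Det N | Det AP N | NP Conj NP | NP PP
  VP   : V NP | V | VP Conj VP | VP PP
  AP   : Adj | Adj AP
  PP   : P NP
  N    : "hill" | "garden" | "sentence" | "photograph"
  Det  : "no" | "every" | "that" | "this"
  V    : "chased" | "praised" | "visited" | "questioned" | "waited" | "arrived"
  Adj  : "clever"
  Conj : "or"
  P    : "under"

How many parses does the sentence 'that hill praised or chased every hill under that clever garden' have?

3

Two of the 3 distinct bracketings:
[S [NP [Det that] [N hill]] [VP [VP [V praised]] [Conj or] [VP [V chased] [NP [NP [Det every] [N hill]] [PP [P under] [NP [Det that] [AP [Adj clever]] [N garden]]]]]]]
[S [NP [Det that] [N hill]] [VP [VP [V praised]] [Conj or] [VP [VP [V chased] [NP [Det every] [N hill]]] [PP [P under] [NP [Det that] [AP [Adj clever]] [N garden]]]]]]
The difference turns on whether NP → NP PP is used at the relevant span, versus an alternative expansion of NP.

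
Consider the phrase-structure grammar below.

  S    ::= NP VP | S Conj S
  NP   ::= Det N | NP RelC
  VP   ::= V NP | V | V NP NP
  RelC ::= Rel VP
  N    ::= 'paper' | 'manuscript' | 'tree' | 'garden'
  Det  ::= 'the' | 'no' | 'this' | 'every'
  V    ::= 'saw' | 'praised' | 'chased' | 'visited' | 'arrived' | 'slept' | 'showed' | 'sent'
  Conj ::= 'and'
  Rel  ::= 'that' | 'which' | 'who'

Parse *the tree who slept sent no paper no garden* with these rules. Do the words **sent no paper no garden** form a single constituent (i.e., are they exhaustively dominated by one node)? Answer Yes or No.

[S [NP [NP [Det the] [N tree]] [RelC [Rel who] [VP [V slept]]]] [VP [V sent] [NP [Det no] [N paper]] [NP [Det no] [N garden]]]]
The words 'sent no paper no garden' are exhaustively dominated by a single VP node (built by VP → V NP NP), so they form a constituent.

Yes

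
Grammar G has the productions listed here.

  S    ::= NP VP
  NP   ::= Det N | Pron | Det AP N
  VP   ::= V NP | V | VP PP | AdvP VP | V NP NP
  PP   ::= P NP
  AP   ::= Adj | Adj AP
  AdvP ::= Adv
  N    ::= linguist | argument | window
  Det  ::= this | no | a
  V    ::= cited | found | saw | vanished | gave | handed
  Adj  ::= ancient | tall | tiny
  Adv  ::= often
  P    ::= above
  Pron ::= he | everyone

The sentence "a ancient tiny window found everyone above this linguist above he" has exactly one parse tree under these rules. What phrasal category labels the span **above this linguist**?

PP

[S [NP [Det a] [AP [Adj ancient] [AP [Adj tiny]]] [N window]] [VP [VP [VP [V found] [NP [Pron everyone]]] [PP [P above] [NP [Det this] [N linguist]]]] [PP [P above] [NP [Pron he]]]]]
The span 'above this linguist' is the PP node built by PP → P NP.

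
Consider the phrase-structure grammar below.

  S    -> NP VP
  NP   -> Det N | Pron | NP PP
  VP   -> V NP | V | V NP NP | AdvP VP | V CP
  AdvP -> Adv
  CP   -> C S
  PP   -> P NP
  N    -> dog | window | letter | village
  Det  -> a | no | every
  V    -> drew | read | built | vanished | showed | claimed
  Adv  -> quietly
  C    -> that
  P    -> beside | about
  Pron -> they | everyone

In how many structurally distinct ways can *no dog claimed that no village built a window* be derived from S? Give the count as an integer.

[S [NP [Det no] [N dog]] [VP [V claimed] [CP [C that] [S [NP [Det no] [N village]] [VP [V built] [NP [Det a] [N window]]]]]]]
No rule offers an alternative attachment or grouping for any span, so this is the only derivation.

1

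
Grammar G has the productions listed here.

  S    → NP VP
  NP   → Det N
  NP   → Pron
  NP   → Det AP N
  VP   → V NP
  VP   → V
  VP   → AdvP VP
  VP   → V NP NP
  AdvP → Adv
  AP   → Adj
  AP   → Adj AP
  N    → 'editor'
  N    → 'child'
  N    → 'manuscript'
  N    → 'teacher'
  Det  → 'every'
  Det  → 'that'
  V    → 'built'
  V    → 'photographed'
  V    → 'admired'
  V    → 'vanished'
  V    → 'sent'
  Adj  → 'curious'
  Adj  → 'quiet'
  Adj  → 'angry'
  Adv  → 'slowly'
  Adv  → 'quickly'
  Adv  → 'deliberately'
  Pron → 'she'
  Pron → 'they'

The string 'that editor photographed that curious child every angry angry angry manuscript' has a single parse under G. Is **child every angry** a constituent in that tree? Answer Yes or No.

[S [NP [Det that] [N editor]] [VP [V photographed] [NP [Det that] [AP [Adj curious]] [N child]] [NP [Det every] [AP [Adj angry] [AP [Adj angry] [AP [Adj angry]]]] [N manuscript]]]]
The smallest constituent containing 'child every angry' is the VP spanning 'photographed that curious child every angry angry angry manuscript'; no single node in the tree dominates exactly the given words.

No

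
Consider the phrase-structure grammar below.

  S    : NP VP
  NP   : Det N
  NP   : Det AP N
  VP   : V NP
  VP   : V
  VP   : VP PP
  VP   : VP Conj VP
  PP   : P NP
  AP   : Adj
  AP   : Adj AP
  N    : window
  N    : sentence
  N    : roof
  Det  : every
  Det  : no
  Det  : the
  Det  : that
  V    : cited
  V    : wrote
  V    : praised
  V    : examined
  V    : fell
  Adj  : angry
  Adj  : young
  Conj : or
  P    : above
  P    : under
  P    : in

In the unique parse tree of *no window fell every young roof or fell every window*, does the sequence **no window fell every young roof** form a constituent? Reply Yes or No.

[S [NP [Det no] [N window]] [VP [VP [V fell] [NP [Det every] [AP [Adj young]] [N roof]]] [Conj or] [VP [V fell] [NP [Det every] [N window]]]]]
The smallest constituent containing 'no window fell every young roof' is the S spanning 'no window fell every young roof or fell every window'; no single node in the tree dominates exactly the given words.

No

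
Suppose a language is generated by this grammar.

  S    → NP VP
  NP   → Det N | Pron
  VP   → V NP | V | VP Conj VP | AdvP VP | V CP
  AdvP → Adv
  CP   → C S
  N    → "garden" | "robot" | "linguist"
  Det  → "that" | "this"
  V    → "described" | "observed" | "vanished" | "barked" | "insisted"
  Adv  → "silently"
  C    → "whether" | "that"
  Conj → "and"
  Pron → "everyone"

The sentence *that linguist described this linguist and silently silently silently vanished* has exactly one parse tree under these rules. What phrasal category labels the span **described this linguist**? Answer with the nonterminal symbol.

VP

[S [NP [Det that] [N linguist]] [VP [VP [V described] [NP [Det this] [N linguist]]] [Conj and] [VP [AdvP [Adv silently]] [VP [AdvP [Adv silently]] [VP [AdvP [Adv silently]] [VP [V vanished]]]]]]]
The span 'described this linguist' is the VP node built by VP → V NP.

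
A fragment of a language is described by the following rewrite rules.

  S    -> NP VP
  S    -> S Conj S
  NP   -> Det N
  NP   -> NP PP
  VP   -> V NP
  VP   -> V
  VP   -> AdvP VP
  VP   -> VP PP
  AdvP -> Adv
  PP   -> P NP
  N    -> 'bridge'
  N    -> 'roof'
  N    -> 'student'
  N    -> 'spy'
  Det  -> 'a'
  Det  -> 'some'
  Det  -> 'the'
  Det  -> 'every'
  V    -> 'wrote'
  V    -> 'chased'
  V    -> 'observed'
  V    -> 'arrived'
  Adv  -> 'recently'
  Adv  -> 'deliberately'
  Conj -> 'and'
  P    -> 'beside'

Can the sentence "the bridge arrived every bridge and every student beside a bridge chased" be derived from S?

S
  S
    NP
      Det: the
      N: bridge
    VP
      V: arrived
      NP
        Det: every
        N: bridge
  Conj: and
  S
    NP
      NP
        Det: every
        N: student
      PP
        P: beside
        NP
          Det: a
          N: bridge
    VP
      V: chased
Every word is introduced by a lexical rule and the phrasal rules combine the resulting categories into a single S.

Grammatical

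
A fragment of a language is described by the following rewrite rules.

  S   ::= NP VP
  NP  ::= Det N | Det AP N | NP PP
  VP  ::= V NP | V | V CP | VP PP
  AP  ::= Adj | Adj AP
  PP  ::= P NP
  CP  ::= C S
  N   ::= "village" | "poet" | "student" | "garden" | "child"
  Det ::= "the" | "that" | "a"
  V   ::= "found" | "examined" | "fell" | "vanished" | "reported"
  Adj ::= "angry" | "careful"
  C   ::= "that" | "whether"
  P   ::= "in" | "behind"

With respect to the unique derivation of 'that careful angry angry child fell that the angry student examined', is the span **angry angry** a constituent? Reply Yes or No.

Yes

[S [NP [Det that] [AP [Adj careful] [AP [Adj angry] [AP [Adj angry]]]] [N child]] [VP [V fell] [CP [C that] [S [NP [Det the] [AP [Adj angry]] [N student]] [VP [V examined]]]]]]
The words 'angry angry' are exhaustively dominated by a single AP node (built by AP → Adj AP), so they form a constituent.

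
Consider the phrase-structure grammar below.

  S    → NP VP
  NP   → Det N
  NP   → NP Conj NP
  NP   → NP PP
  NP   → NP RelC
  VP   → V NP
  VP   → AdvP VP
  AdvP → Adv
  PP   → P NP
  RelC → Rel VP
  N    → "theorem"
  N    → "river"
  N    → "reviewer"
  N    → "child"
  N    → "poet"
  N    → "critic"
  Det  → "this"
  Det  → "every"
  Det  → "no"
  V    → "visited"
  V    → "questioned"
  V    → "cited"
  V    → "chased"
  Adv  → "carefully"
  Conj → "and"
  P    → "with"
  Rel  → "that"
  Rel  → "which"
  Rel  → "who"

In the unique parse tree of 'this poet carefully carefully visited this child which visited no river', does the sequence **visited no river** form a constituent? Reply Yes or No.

Yes

[S [NP [Det this] [N poet]] [VP [AdvP [Adv carefully]] [VP [AdvP [Adv carefully]] [VP [V visited] [NP [NP [Det this] [N child]] [RelC [Rel which] [VP [V visited] [NP [Det no] [N river]]]]]]]]]
The words 'visited no river' are exhaustively dominated by a single VP node (built by VP → V NP), so they form a constituent.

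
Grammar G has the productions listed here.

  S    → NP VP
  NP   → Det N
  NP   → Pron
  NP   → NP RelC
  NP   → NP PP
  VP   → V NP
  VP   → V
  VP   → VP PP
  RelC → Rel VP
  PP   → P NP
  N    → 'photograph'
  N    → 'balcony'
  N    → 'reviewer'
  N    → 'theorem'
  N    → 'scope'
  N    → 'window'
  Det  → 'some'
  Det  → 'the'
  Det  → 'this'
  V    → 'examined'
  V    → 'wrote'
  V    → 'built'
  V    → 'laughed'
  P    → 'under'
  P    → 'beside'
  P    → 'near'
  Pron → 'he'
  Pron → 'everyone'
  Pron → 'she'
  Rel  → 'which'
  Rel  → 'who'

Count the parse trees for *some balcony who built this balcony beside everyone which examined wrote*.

Two of the 7 distinct bracketings:
[S [NP [NP [Det some] [N balcony]] [RelC [Rel who] [VP [V built] [NP [NP [NP [Det this] [N balcony]] [PP [P beside] [NP [Pron everyone]]]] [RelC [Rel which] [VP [V examined]]]]]]] [VP [V wrote]]]
[S [NP [NP [Det some] [N balcony]] [RelC [Rel who] [VP [V built] [NP [NP [Det this] [N balcony]] [PP [P beside] [NP [NP [Pron everyone]] [RelC [Rel which] [VP [V examined]]]]]]]]] [VP [V wrote]]]
The trees differ in how a recursive rule is bracketed over the same span.

7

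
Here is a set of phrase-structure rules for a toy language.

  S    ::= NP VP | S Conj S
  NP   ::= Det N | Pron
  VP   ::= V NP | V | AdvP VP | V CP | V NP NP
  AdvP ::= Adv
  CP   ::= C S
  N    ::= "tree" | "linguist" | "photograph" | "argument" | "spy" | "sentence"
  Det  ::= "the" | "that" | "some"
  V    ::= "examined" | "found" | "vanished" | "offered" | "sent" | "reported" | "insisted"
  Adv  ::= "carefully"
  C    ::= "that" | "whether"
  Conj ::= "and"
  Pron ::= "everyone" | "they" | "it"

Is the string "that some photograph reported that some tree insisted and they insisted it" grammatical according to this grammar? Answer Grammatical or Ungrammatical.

Ungrammatical

For S → NP VP, no prefix of the string parses as an NP. The alternative S rule S → S Conj S likewise has no satisfying split.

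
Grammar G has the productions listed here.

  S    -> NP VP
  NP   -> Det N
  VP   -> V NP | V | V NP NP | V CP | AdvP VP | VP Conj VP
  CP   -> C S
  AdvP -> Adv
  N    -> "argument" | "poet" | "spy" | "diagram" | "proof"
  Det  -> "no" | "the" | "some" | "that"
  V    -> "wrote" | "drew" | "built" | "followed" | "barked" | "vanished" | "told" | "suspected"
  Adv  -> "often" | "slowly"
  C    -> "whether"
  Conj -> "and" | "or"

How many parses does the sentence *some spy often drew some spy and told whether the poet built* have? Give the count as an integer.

The two bracketings:
[S [NP [Det some] [N spy]] [VP [AdvP [Adv often]] [VP [VP [V drew] [NP [Det some] [N spy]]] [Conj and] [VP [V told] [CP [C whether] [S [NP [Det the] [N poet]] [VP [V built]]]]]]]]
[S [NP [Det some] [N spy]] [VP [VP [AdvP [Adv often]] [VP [V drew] [NP [Det some] [N spy]]]] [Conj and] [VP [V told] [CP [C whether] [S [NP [Det the] [N poet]] [VP [V built]]]]]]]
The trees differ in how a recursive rule is bracketed over the same span.

2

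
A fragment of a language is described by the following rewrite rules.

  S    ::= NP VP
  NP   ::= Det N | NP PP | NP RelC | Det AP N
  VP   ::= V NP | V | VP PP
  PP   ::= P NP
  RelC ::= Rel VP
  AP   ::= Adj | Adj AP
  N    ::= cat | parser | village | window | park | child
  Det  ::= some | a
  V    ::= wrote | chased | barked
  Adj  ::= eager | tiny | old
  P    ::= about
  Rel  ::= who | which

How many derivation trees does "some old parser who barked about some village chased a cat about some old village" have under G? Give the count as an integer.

4

Two of the 4 distinct bracketings:
[S [NP [NP [NP [Det some] [AP [Adj old]] [N parser]] [RelC [Rel who] [VP [V barked]]]] [PP [P about] [NP [Det some] [N village]]]] [VP [V chased] [NP [NP [Det a] [N cat]] [PP [P about] [NP [Det some] [AP [Adj old]] [N village]]]]]]
[S [NP [NP [NP [Det some] [AP [Adj old]] [N parser]] [RelC [Rel who] [VP [V barked]]]] [PP [P about] [NP [Det some] [N village]]]] [VP [VP [V chased] [NP [Det a] [N cat]]] [PP [P about] [NP [Det some] [AP [Adj old]] [N village]]]]]
The difference turns on whether VP → VP PP is used at the relevant span, versus an alternative expansion of VP.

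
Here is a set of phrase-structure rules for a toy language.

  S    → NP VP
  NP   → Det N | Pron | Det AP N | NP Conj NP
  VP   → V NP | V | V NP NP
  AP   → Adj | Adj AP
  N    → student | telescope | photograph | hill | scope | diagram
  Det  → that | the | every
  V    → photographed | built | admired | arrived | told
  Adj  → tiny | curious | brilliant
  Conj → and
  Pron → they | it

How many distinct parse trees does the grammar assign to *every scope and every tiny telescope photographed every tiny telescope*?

1

[S [NP [NP [Det every] [N scope]] [Conj and] [NP [Det every] [AP [Adj tiny]] [N telescope]]] [VP [V photographed] [NP [Det every] [AP [Adj tiny]] [N telescope]]]]
No rule offers an alternative attachment or grouping for any span, so this is the only derivation.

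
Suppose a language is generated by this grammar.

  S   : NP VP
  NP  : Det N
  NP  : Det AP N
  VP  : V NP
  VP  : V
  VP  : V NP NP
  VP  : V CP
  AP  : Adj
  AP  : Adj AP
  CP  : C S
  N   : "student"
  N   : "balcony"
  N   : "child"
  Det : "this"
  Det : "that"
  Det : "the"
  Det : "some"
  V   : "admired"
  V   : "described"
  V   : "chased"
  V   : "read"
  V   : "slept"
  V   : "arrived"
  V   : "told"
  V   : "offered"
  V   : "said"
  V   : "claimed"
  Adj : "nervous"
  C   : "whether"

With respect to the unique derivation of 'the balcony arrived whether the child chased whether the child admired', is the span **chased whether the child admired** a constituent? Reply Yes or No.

Yes

[S [NP [Det the] [N balcony]] [VP [V arrived] [CP [C whether] [S [NP [Det the] [N child]] [VP [V chased] [CP [C whether] [S [NP [Det the] [N child]] [VP [V admired]]]]]]]]]
The words 'chased whether the child admired' are exhaustively dominated by a single VP node (built by VP → V CP), so they form a constituent.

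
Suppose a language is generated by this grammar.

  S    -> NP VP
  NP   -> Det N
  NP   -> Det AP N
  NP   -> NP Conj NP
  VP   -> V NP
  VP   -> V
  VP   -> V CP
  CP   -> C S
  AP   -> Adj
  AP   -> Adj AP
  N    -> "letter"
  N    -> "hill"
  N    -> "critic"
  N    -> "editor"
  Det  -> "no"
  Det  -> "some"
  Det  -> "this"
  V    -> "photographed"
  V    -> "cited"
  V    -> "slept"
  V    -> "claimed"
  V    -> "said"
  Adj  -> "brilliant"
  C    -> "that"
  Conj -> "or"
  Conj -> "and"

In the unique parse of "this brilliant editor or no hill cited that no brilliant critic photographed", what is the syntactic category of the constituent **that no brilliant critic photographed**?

CP

[S [NP [NP [Det this] [AP [Adj brilliant]] [N editor]] [Conj or] [NP [Det no] [N hill]]] [VP [V cited] [CP [C that] [S [NP [Det no] [AP [Adj brilliant]] [N critic]] [VP [V photographed]]]]]]
The span 'that no brilliant critic photographed' is the CP node built by CP → C S.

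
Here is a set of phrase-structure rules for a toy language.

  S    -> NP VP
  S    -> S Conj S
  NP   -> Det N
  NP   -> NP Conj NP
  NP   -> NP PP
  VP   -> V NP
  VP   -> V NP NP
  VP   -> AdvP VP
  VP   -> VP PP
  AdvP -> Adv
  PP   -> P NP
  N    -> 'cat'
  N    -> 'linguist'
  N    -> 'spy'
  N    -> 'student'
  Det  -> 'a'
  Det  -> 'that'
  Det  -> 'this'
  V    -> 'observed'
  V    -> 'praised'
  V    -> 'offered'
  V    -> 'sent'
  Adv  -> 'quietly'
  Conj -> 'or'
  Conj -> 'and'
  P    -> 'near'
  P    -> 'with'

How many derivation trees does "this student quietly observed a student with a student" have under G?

3

Two of the 3 distinct bracketings:
[S [NP [Det this] [N student]] [VP [AdvP [Adv quietly]] [VP [V observed] [NP [NP [Det a] [N student]] [PP [P with] [NP [Det a] [N student]]]]]]]
[S [NP [Det this] [N student]] [VP [AdvP [Adv quietly]] [VP [VP [V observed] [NP [Det a] [N student]]] [PP [P with] [NP [Det a] [N student]]]]]]
The difference turns on whether NP → NP PP is used at the relevant span, versus an alternative expansion of NP.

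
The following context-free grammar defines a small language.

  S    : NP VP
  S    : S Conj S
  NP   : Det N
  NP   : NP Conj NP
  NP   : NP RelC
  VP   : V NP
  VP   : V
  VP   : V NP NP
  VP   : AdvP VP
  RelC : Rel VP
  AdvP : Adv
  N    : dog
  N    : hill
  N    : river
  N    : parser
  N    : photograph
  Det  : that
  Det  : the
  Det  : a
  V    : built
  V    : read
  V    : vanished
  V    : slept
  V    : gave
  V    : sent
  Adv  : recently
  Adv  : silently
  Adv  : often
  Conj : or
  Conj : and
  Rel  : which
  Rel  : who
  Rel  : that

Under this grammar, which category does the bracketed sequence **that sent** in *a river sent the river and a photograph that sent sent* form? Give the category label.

S
  S
    NP
      Det: a
      N: river
    VP
      V: sent
      NP
        Det: the
        N: river
  Conj: and
  S
    NP
      NP
        Det: a
        N: photograph
      RelC
        Rel: that
        VP
          V: sent
    VP
      V: sent
The span 'that sent' is the RelC node built by RelC → Rel VP.

RelC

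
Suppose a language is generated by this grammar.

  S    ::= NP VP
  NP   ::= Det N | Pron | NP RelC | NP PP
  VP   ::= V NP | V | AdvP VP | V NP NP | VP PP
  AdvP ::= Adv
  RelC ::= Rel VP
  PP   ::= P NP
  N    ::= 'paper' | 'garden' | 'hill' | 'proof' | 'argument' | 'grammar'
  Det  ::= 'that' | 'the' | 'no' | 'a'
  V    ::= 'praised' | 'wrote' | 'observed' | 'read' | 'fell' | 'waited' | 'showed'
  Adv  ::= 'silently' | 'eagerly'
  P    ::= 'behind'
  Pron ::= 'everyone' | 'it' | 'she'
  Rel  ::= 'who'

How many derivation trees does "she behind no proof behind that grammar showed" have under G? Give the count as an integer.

The two bracketings:
[S [NP [NP [Pron she]] [PP [P behind] [NP [NP [Det no] [N proof]] [PP [P behind] [NP [Det that] [N grammar]]]]]] [VP [V showed]]]
[S [NP [NP [NP [Pron she]] [PP [P behind] [NP [Det no] [N proof]]]] [PP [P behind] [NP [Det that] [N grammar]]]] [VP [V showed]]]
The trees differ in how a recursive rule is bracketed over the same span.

2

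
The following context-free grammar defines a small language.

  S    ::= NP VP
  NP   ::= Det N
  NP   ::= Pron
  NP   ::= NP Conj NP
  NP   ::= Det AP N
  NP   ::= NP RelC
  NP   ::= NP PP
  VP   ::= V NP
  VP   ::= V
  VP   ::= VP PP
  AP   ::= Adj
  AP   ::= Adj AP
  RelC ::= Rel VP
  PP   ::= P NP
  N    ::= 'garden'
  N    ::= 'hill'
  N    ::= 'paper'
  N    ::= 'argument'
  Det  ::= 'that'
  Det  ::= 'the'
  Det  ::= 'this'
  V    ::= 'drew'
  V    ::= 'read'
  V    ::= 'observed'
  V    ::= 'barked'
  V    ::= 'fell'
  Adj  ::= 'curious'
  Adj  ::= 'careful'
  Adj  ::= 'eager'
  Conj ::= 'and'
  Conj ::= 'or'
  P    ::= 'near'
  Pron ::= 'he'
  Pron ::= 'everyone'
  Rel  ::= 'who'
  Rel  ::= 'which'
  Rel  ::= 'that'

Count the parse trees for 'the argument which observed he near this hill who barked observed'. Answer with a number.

7

Two of the 7 distinct bracketings:
[S [NP [NP [Det the] [N argument]] [RelC [Rel which] [VP [V observed] [NP [NP [NP [Pron he]] [PP [P near] [NP [Det this] [N hill]]]] [RelC [Rel who] [VP [V barked]]]]]]] [VP [V observed]]]
[S [NP [NP [Det the] [N argument]] [RelC [Rel which] [VP [V observed] [NP [NP [Pron he]] [PP [P near] [NP [NP [Det this] [N hill]] [RelC [Rel who] [VP [V barked]]]]]]]]] [VP [V observed]]]
The trees differ in how a recursive rule is bracketed over the same span.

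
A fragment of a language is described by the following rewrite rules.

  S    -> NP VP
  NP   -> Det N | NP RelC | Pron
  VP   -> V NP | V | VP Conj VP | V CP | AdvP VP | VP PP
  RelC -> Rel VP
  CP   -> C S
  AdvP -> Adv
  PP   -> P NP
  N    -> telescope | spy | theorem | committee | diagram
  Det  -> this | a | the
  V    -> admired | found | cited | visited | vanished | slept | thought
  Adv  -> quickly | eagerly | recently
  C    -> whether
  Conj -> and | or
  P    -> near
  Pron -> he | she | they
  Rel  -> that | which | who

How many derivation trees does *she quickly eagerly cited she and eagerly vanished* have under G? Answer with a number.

Two of the 3 distinct bracketings:
[S [NP [Pron she]] [VP [VP [AdvP [Adv quickly]] [VP [AdvP [Adv eagerly]] [VP [V cited] [NP [Pron she]]]]] [Conj and] [VP [AdvP [Adv eagerly]] [VP [V vanished]]]]]
[S [NP [Pron she]] [VP [AdvP [Adv quickly]] [VP [VP [AdvP [Adv eagerly]] [VP [V cited] [NP [Pron she]]]] [Conj and] [VP [AdvP [Adv eagerly]] [VP [V vanished]]]]]]
The trees differ in how a recursive rule is bracketed over the same span.

3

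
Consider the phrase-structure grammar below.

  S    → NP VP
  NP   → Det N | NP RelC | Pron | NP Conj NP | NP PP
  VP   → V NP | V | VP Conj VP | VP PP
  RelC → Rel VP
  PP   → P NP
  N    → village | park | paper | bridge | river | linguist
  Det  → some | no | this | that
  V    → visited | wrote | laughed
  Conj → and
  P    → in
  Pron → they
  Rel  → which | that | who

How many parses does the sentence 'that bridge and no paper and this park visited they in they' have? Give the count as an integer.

4

Two of the 4 distinct bracketings:
[S [NP [NP [Det that] [N bridge]] [Conj and] [NP [NP [Det no] [N paper]] [Conj and] [NP [Det this] [N park]]]] [VP [V visited] [NP [NP [Pron they]] [PP [P in] [NP [Pron they]]]]]]
[S [NP [NP [Det that] [N bridge]] [Conj and] [NP [NP [Det no] [N paper]] [Conj and] [NP [Det this] [N park]]]] [VP [VP [V visited] [NP [Pron they]]] [PP [P in] [NP [Pron they]]]]]
The difference turns on whether NP → NP PP is used at the relevant span, versus an alternative expansion of NP.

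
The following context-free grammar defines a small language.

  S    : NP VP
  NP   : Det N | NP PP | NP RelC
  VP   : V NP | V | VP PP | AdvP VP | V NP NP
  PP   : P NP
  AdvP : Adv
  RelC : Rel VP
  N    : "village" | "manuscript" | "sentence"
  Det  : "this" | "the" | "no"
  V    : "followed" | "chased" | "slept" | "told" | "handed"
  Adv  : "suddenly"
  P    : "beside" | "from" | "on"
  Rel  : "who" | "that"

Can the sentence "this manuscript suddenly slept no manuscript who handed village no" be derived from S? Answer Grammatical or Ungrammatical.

A V word can never sit immediately before an N word in any string this grammar generates, so the substring 'handed village' rules out a derivation.

Ungrammatical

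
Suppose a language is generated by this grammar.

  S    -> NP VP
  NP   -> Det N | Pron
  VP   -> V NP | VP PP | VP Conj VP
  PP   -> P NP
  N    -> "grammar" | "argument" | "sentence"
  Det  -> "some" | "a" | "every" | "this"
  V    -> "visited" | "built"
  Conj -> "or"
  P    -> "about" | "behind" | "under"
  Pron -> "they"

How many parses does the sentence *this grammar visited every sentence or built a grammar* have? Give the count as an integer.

1

[S [NP [Det this] [N grammar]] [VP [VP [V visited] [NP [Det every] [N sentence]]] [Conj or] [VP [V built] [NP [Det a] [N grammar]]]]]
No rule offers an alternative attachment or grouping for any span, so this is the only derivation.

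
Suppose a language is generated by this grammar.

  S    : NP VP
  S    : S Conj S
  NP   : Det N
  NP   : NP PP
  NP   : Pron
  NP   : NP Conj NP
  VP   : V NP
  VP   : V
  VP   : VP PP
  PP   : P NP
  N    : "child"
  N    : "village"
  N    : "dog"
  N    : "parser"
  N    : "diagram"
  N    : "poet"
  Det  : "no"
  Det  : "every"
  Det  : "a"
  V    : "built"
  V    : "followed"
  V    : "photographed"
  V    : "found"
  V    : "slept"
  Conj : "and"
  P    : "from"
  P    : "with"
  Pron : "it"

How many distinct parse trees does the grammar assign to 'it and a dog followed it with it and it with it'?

Two of the 10 distinct bracketings:
[S [NP [NP [Pron it]] [Conj and] [NP [Det a] [N dog]]] [VP [V followed] [NP [NP [Pron it]] [PP [P with] [NP [NP [NP [Pron it]] [Conj and] [NP [Pron it]]] [PP [P with] [NP [Pron it]]]]]]]]
[S [NP [NP [Pron it]] [Conj and] [NP [Det a] [N dog]]] [VP [V followed] [NP [NP [Pron it]] [PP [P with] [NP [NP [Pron it]] [Conj and] [NP [NP [Pron it]] [PP [P with] [NP [Pron it]]]]]]]]]
The trees differ in how a recursive rule is bracketed over the same span.

10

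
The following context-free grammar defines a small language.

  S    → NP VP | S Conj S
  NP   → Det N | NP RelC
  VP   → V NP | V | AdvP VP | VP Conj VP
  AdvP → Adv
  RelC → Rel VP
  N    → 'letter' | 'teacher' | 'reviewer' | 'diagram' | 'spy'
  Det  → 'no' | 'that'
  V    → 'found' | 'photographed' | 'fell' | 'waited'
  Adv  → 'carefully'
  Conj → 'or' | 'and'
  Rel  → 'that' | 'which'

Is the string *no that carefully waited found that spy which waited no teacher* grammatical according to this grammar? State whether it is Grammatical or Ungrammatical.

A Det word can never sit immediately before a Det/Rel word in any string this grammar generates, so the substring 'no that' rules out a derivation.

Ungrammatical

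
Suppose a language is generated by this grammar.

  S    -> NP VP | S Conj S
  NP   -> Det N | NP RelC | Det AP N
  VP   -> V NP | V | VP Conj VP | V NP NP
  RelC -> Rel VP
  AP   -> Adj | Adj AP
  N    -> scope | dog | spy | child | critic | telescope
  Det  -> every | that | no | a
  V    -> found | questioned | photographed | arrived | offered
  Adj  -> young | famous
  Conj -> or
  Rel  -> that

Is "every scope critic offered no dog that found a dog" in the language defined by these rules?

An N word can never sit immediately before an N word in any string this grammar generates, so the substring 'scope critic' rules out a derivation.

Ungrammatical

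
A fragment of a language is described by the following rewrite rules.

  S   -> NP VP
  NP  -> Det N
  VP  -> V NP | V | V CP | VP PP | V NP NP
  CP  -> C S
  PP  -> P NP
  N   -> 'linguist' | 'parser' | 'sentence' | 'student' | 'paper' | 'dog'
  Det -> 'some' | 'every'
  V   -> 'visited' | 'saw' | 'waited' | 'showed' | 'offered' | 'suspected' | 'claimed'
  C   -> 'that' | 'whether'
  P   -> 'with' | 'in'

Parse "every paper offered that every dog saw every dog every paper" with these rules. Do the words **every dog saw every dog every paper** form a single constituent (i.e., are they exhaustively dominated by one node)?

Yes

[S [NP [Det every] [N paper]] [VP [V offered] [CP [C that] [S [NP [Det every] [N dog]] [VP [V saw] [NP [Det every] [N dog]] [NP [Det every] [N paper]]]]]]]
The words 'every dog saw every dog every paper' are exhaustively dominated by a single S node (built by S → NP VP), so they form a constituent.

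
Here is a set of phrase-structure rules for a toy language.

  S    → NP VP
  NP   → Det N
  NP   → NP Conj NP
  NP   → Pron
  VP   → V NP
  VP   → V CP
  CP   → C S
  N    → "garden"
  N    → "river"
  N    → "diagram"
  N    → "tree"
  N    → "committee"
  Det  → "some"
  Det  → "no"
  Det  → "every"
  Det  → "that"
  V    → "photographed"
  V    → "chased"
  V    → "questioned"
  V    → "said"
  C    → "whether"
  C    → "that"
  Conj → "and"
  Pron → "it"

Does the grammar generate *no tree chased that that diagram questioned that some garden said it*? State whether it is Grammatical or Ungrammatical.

Grammatical

[S [NP [Det no] [N tree]] [VP [V chased] [CP [C that] [S [NP [Det that] [N diagram]] [VP [V questioned] [CP [C that] [S [NP [Det some] [N garden]] [VP [V said] [NP [Pron it]]]]]]]]]]
Each bracket corresponds to one application of a listed rule, so the string is derivable from S.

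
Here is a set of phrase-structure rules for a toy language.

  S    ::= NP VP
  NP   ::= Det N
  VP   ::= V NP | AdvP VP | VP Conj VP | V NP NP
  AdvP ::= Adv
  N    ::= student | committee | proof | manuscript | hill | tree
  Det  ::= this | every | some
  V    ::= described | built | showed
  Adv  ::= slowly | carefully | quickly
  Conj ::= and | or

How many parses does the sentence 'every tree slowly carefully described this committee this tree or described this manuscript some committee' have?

3

Two of the 3 distinct bracketings:
[S [NP [Det every] [N tree]] [VP [AdvP [Adv slowly]] [VP [AdvP [Adv carefully]] [VP [VP [V described] [NP [Det this] [N committee]] [NP [Det this] [N tree]]] [Conj or] [VP [V described] [NP [Det this] [N manuscript]] [NP [Det some] [N committee]]]]]]]
[S [NP [Det every] [N tree]] [VP [AdvP [Adv slowly]] [VP [VP [AdvP [Adv carefully]] [VP [V described] [NP [Det this] [N committee]] [NP [Det this] [N tree]]]] [Conj or] [VP [V described] [NP [Det this] [N manuscript]] [NP [Det some] [N committee]]]]]]
The trees differ in how a recursive rule is bracketed over the same span.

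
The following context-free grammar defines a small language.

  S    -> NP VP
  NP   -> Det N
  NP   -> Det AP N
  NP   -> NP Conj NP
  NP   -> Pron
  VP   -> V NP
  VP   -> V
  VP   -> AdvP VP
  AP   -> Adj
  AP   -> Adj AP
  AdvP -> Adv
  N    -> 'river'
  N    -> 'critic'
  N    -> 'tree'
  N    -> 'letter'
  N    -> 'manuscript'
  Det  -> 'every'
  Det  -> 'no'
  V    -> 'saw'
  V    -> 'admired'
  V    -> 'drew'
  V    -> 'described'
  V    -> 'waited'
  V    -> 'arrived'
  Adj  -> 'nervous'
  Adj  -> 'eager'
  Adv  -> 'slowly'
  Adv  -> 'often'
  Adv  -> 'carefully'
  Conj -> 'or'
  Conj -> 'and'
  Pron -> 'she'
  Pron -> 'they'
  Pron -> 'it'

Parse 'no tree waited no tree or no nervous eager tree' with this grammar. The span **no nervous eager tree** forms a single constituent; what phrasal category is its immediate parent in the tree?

[S [NP [Det no] [N tree]] [VP [V waited] [NP [NP [Det no] [N tree]] [Conj or] [NP [Det no] [AP [Adj nervous] [AP [Adj eager]]] [N tree]]]]]
The span 'no nervous eager tree' is the NP node built by NP → Det AP N.
Its mother is the NP built by NP → NP Conj NP.

NP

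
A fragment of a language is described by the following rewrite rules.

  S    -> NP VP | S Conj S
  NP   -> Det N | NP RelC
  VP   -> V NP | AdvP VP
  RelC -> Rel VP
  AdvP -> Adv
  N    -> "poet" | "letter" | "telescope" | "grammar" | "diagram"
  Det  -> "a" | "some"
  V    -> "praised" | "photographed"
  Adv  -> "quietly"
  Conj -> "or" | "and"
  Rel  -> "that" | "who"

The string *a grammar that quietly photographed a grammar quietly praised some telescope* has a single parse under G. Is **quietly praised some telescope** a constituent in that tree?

Yes

[S [NP [NP [Det a] [N grammar]] [RelC [Rel that] [VP [AdvP [Adv quietly]] [VP [V photographed] [NP [Det a] [N grammar]]]]]] [VP [AdvP [Adv quietly]] [VP [V praised] [NP [Det some] [N telescope]]]]]
The words 'quietly praised some telescope' are exhaustively dominated by a single VP node (built by VP → AdvP VP), so they form a constituent.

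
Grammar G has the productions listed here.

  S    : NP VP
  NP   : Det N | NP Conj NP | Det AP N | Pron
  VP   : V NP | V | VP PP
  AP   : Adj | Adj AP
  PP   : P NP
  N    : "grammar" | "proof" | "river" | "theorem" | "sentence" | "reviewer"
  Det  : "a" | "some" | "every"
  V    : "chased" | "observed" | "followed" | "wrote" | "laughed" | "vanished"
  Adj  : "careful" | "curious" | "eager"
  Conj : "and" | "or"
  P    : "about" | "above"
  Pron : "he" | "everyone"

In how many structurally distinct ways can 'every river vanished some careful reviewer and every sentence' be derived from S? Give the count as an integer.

1

[S [NP [Det every] [N river]] [VP [V vanished] [NP [NP [Det some] [AP [Adj careful]] [N reviewer]] [Conj and] [NP [Det every] [N sentence]]]]]
No rule offers an alternative attachment or grouping for any span, so this is the only derivation.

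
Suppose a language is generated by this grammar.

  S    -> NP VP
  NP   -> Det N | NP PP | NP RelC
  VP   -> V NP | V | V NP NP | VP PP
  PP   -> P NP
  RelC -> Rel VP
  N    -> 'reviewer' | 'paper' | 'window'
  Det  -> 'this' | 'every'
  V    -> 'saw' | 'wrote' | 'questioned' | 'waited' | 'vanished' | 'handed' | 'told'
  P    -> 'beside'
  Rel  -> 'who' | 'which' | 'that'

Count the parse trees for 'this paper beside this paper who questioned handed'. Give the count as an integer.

The two bracketings:
[S [NP [NP [Det this] [N paper]] [PP [P beside] [NP [NP [Det this] [N paper]] [RelC [Rel who] [VP [V questioned]]]]]] [VP [V handed]]]
[S [NP [NP [NP [Det this] [N paper]] [PP [P beside] [NP [Det this] [N paper]]]] [RelC [Rel who] [VP [V questioned]]]] [VP [V handed]]]
The trees differ in how a recursive rule is bracketed over the same span.

2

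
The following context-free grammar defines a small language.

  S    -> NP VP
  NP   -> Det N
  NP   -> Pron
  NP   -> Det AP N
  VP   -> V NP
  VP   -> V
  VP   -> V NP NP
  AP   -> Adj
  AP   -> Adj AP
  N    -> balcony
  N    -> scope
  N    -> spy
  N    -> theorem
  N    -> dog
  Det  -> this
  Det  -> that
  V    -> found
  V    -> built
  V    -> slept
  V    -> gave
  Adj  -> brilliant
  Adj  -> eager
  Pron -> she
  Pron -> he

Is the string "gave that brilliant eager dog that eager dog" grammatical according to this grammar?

Ungrammatical

For S → NP VP, no prefix of the string parses as an NP.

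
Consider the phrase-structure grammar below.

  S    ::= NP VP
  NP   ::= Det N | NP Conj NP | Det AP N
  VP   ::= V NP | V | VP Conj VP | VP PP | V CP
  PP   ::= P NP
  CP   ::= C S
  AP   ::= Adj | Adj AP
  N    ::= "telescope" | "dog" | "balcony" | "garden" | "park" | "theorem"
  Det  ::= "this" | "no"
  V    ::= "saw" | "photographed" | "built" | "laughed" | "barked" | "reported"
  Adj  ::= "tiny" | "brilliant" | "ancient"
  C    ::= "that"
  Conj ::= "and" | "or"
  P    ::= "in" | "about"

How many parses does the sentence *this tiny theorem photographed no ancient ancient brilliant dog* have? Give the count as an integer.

[S [NP [Det this] [AP [Adj tiny]] [N theorem]] [VP [V photographed] [NP [Det no] [AP [Adj ancient] [AP [Adj ancient] [AP [Adj brilliant]]]] [N dog]]]]
No rule offers an alternative attachment or grouping for any span, so this is the only derivation.

1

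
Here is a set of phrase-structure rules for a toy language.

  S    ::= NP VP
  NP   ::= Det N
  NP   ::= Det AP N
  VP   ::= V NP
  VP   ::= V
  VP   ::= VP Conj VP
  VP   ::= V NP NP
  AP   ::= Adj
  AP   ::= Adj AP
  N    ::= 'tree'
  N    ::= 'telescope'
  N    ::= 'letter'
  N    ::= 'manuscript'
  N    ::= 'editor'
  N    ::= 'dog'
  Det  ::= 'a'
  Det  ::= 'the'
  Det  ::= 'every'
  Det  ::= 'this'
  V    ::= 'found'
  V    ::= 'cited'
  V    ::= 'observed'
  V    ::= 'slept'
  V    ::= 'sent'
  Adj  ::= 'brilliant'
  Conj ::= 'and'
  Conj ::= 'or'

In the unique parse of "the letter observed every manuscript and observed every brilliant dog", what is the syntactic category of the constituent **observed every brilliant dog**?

[S [NP [Det the] [N letter]] [VP [VP [V observed] [NP [Det every] [N manuscript]]] [Conj and] [VP [V observed] [NP [Det every] [AP [Adj brilliant]] [N dog]]]]]
The span 'observed every brilliant dog' is the VP node built by VP → V NP.

VP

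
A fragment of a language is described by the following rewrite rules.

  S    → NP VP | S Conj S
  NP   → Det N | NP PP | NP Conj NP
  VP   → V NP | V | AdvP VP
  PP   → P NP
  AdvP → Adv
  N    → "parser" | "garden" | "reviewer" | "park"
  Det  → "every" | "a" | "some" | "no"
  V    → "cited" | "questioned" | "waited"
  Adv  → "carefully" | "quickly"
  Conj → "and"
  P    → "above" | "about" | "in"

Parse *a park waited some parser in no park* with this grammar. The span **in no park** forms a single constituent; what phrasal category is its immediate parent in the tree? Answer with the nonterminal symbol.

NP

S
  NP
    Det: a
    N: park
  VP
    V: waited
    NP
      NP
        Det: some
        N: parser
      PP
        P: in
        NP
          Det: no
          N: park
The span 'in no park' is the PP node built by PP → P NP.
Its mother is the NP built by NP → NP PP.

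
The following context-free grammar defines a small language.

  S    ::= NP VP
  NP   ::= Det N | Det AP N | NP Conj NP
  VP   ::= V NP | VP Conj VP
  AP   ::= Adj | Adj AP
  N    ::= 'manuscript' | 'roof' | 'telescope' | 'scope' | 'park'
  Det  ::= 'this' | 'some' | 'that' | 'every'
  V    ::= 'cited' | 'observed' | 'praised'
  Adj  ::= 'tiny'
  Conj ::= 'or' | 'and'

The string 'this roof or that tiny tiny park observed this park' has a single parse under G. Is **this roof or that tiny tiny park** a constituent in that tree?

Yes

[S [NP [NP [Det this] [N roof]] [Conj or] [NP [Det that] [AP [Adj tiny] [AP [Adj tiny]]] [N park]]] [VP [V observed] [NP [Det this] [N park]]]]
The words 'this roof or that tiny tiny park' are exhaustively dominated by a single NP node (built by NP → NP Conj NP), so they form a constituent.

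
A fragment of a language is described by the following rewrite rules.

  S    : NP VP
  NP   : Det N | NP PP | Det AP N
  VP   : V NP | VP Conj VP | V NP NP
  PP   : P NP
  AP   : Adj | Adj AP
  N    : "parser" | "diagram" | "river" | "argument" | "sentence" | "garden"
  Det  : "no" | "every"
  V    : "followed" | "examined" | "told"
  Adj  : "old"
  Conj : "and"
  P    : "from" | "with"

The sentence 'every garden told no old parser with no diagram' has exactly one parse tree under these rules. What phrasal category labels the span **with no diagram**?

PP

[S [NP [Det every] [N garden]] [VP [V told] [NP [NP [Det no] [AP [Adj old]] [N parser]] [PP [P with] [NP [Det no] [N diagram]]]]]]
The span 'with no diagram' is the PP node built by PP → P NP.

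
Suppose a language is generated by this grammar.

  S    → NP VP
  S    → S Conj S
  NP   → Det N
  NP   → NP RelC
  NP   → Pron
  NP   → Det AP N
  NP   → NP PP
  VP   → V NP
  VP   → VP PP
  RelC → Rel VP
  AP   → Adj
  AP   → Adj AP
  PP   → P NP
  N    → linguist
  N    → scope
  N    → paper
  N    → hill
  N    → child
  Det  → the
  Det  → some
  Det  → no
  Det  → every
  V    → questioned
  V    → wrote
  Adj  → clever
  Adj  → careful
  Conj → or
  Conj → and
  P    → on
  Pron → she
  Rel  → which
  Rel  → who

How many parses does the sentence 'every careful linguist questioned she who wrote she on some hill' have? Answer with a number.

4

Two of the 4 distinct bracketings:
[S [NP [Det every] [AP [Adj careful]] [N linguist]] [VP [V questioned] [NP [NP [Pron she]] [RelC [Rel who] [VP [V wrote] [NP [NP [Pron she]] [PP [P on] [NP [Det some] [N hill]]]]]]]]]
[S [NP [Det every] [AP [Adj careful]] [N linguist]] [VP [V questioned] [NP [NP [Pron she]] [RelC [Rel who] [VP [VP [V wrote] [NP [Pron she]]] [PP [P on] [NP [Det some] [N hill]]]]]]]]
The difference turns on whether NP → NP PP is used at the relevant span, versus an alternative expansion of NP.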